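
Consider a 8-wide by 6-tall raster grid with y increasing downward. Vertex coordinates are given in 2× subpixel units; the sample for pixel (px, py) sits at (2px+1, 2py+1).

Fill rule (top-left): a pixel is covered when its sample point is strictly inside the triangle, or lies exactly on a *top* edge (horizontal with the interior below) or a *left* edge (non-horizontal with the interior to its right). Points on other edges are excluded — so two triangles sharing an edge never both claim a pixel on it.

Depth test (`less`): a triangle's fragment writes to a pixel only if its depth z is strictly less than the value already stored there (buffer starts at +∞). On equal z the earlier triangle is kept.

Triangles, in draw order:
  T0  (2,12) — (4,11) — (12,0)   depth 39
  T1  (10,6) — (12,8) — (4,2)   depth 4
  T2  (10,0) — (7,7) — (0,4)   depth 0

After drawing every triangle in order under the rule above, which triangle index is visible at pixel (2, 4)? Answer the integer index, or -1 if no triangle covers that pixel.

T0:
  2·area = 14  (B↔C swapped to make it positive)
  edge (2, 12)→(12, 0): d=(10,-12) top-left  bias=+0
  edge (12, 0)→(4, 11): d=(-8,11) right/bottom  bias=-1
  edge (4, 11)→(2, 12): d=(-2,1) right/bottom  bias=-1
    (2,4)@(5, 9): e=[6,5,3] → X
    (3,4)@(7, 9): e=[30,-17,1] → .
    (1,5)@(3, 11): e=[2,11,1] → X
    (2,5)@(5, 11): e=[26,-11,-1] → .
  covered (2 px):
    . . . . . . . .
    . . . . . . . .
    . . . . . . . .
    . . . . . . . .
    . . X . . . . .
    . X . . . . . .
T1:
  2·area = 4
  edge (10, 6)→(12, 8): d=(2,2) right/bottom  bias=-1
  edge (12, 8)→(4, 2): d=(-8,-6) top-left  bias=+0
  edge (4, 2)→(10, 6): d=(6,4) right/bottom  bias=-1
    (2,0)@(5, 1): e=[0,14,-10] → .  [on edge]
    (3,1)@(7, 3): e=[0,10,-6] → .  [on edge]
    (4,2)@(9, 5): e=[0,6,-2] → .  [on edge]
    (5,3)@(11, 7): e=[0,2,2] → .  [on edge]
    (6,4)@(13, 9): e=[0,-2,6] → .  [on edge]
    (7,5)@(15, 11): e=[0,-6,10] → .  [on edge]
  covered (0 px):
    . . . . . . . .
    . . . . . . . .
    . . . . . . . .
    . . . . . . . .
    . . . . . . . .
    . . . . . . . .
T2:
  2·area = 58
  edge (10, 0)→(7, 7): d=(-3,7) right/bottom  bias=-1
  edge (7, 7)→(0, 4): d=(-7,-3) top-left  bias=+0
  edge (0, 4)→(10, 0): d=(10,-4) top-left  bias=+0
    (4,0)@(9, 1): e=[4,48,6] → X
    (5,0)@(11, 1): e=[-10,54,14] → .
    (1,1)@(3, 3): e=[40,16,2] → X
    (2,1)@(5, 3): e=[26,22,10] → X
    (3,1)@(7, 3): e=[12,28,18] → X
    (4,1)@(9, 3): e=[-2,34,26] → .
    (1,2)@(3, 5): e=[34,2,22] → X
    (4,2)@(9, 5): e=[-8,20,46] → .
    (1,3)@(3, 7): e=[28,-12,42] → .
    (2,3)@(5, 7): e=[14,-6,50] → .
    (3,3)@(7, 7): e=[0,0,58] → .  [on edge]
  covered (7 px):
    . . . . X . . .
    . X X X . . . .
    . X X X . . . .
    . . . . . . . .
    . . . . . . . .
    . . . . . . . .

Z-buffer (winner per pixel, '.' = empty):
  . . . . 2 . . .
  . 2 2 2 . . . .
  . 2 2 2 . . . .
  . . . . . . . .
  . . 0 . . . . .
  . 0 . . . . . .

Result: 0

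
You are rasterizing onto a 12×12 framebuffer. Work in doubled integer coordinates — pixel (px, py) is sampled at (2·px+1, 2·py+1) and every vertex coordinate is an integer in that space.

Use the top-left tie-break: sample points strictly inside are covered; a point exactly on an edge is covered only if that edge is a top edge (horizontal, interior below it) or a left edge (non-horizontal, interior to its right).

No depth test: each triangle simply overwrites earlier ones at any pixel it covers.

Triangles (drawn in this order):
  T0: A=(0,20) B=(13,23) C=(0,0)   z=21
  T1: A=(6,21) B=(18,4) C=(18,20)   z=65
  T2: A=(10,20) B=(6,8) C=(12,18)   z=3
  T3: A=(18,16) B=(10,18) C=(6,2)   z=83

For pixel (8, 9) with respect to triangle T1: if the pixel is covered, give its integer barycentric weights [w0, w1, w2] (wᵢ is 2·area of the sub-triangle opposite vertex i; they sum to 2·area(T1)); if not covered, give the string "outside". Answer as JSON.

T0:
  2·area = 260  (B↔C swapped to make it positive)
  edge (0, 20)→(0, 0): d=(0,-20) top-left  bias=+0
  edge (0, 0)→(13, 23): d=(13,23) right/bottom  bias=-1
  edge (13, 23)→(0, 20): d=(-13,-3) top-left  bias=+0
    (0,1)@(1, 3): e=[20,16,224] → X
    (1,1)@(3, 3): e=[60,-30,230] → .
    (0,2)@(1, 5): e=[20,42,198] → X
    (1,2)@(3, 5): e=[60,-4,204] → .
    (0,3)@(1, 7): e=[20,68,172] → X
    (1,3)@(3, 7): e=[60,22,178] → X
    (2,3)@(5, 7): e=[100,-24,184] → .
    (0,4)@(1, 9): e=[20,94,146] → X
    (2,4)@(5, 9): e=[100,2,158] → X
    (3,4)@(7, 9): e=[140,-44,164] → .
    (0,5)@(1, 11): e=[20,120,120] → X
    (3,5)@(7, 11): e=[140,-18,138] → .
    (6,11)@(13, 23): e=[260,0,0] → .  [on edge]
  covered (32 px):
    . . . . . . . . . . . .
    X . . . . . . . . . . .
    X . . . . . . . . . . .
    X X . . . . . . . . . .
    X X X . . . . . . . . .
    X X X . . . . . . . . .
    X X X X . . . . . . . .
    X X X X . . . . . . . .
    X X X X X . . . . . . .
    X X X X X . . . . . . .
    . . X X X X . . . . . .
    . . . . . . . . . . . .
T1:
  2·area = 192
  edge (6, 21)→(18, 4): d=(12,-17) top-left  bias=+0
  edge (18, 4)→(18, 20): d=(0,16) right/bottom  bias=-1
  edge (18, 20)→(6, 21): d=(-12,1) right/bottom  bias=-1
    (8,3)@(17, 7): e=[19,16,157] → X
    (9,3)@(19, 7): e=[53,-16,155] → .
    (7,4)@(15, 9): e=[9,48,135] → X
    (9,4)@(19, 9): e=[77,-16,131] → .
    (7,5)@(15, 11): e=[33,48,111] → X
    (9,5)@(19, 11): e=[101,-16,107] → .
    (6,6)@(13, 13): e=[23,80,89] → X
    (9,6)@(19, 13): e=[125,-16,83] → .
    (5,7)@(11, 15): e=[13,112,67] → X
    (9,7)@(19, 15): e=[149,-16,59] → .
    (4,8)@(9, 17): e=[3,144,45] → X
    (9,8)@(19, 17): e=[173,-16,35] → .
  covered (22 px):
    . . . . . . . . . . . .
    . . . . . . . . . . . .
    . . . . . . . . . . . .
    . . . . . . . . X . . .
    . . . . . . . X X . . .
    . . . . . . . X X . . .
    . . . . . . X X X . . .
    . . . . . X X X X . . .
    . . . . X X X X X . . .
    . . . . X X X X X . . .
    . . . . . . . . . . . .
    . . . . . . . . . . . .
T2:
  2·area = 32
  edge (10, 20)→(6, 8): d=(-4,-12) top-left  bias=+0
  edge (6, 8)→(12, 18): d=(6,10) right/bottom  bias=-1
  edge (12, 18)→(10, 20): d=(-2,2) right/bottom  bias=-1
    (1,1)@(3, 3): e=[-16,0,48] → .  [on edge]
    (2,2)@(5, 5): e=[0,-8,40] → .  [on edge]
    (11,3)@(23, 7): e=[208,-176,0] → .  [on edge]
    (10,4)@(21, 9): e=[176,-144,0] → .  [on edge]
    (3,5)@(7, 11): e=[0,8,24] → X  [on edge]
    (4,5)@(9, 11): e=[24,-12,20] → .
    (9,5)@(19, 11): e=[144,-112,0] → .  [on edge]
    (3,6)@(7, 13): e=[-8,20,20] → .
    (4,6)@(9, 13): e=[16,0,16] → .  [on edge]
    (8,6)@(17, 13): e=[112,-80,0] → .  [on edge]
    (4,7)@(9, 15): e=[8,12,12] → X
    (5,7)@(11, 15): e=[32,-8,8] → .
    (7,7)@(15, 15): e=[80,-48,0] → .  [on edge]
    (4,8)@(9, 17): e=[0,24,8] → X  [on edge]
    (6,8)@(13, 17): e=[48,-16,0] → .  [on edge]
    (5,9)@(11, 19): e=[16,16,0] → .  [on edge]
    (4,10)@(9, 21): e=[-16,48,0] → .  [on edge]
    (3,11)@(7, 23): e=[-48,80,0] → .  [on edge]
    (5,11)@(11, 23): e=[0,40,-8] → .  [on edge]
    (7,11)@(15, 23): e=[48,0,-16] → .  [on edge]
  covered (4 px):
    . . . . . . . . . . . .
    . . . . . . . . . . . .
    . . . . . . . . . . . .
    . . . . . . . . . . . .
    . . . . . . . . . . . .
    . . . X . . . . . . . .
    . . . . . . . . . . . .
    . . . . X . . . . . . .
    . . . . X X . . . . . .
    . . . . . . . . . . . .
    . . . . . . . . . . . .
    . . . . . . . . . . . .
T3:
  2·area = 136
  edge (18, 16)→(10, 18): d=(-8,2) right/bottom  bias=-1
  edge (10, 18)→(6, 2): d=(-4,-16) top-left  bias=+0
  edge (6, 2)→(18, 16): d=(12,14) right/bottom  bias=-1
    (3,2)@(7, 5): e=[110,4,22] → X
    (4,2)@(9, 5): e=[106,36,-6] → .
    (3,3)@(7, 7): e=[94,-4,46] → .
    (4,3)@(9, 7): e=[90,28,18] → X
    (5,3)@(11, 7): e=[86,60,-10] → .
    (4,4)@(9, 9): e=[74,20,42] → X
    (5,4)@(11, 9): e=[70,52,14] → X
    (6,4)@(13, 9): e=[66,84,-14] → .
    (4,5)@(9, 11): e=[58,12,66] → X
    (6,5)@(13, 11): e=[50,76,10] → X
    (7,5)@(15, 11): e=[46,108,-18] → .
    (4,6)@(9, 13): e=[42,4,90] → X
  covered (17 px):
    . . . . . . . . . . . .
    . . . . . . . . . . . .
    . . . X . . . . . . . .
    . . . . X . . . . . . .
    . . . . X X . . . . . .
    . . . . X X X . . . . .
    . . . . X X X X . . . .
    . . . . . X X X X . . .
    . . . . . X X . . . . .
    . . . . . . . . . . . .
    . . . . . . . . . . . .
    . . . . . . . . . . . .

Result: [16,13,163]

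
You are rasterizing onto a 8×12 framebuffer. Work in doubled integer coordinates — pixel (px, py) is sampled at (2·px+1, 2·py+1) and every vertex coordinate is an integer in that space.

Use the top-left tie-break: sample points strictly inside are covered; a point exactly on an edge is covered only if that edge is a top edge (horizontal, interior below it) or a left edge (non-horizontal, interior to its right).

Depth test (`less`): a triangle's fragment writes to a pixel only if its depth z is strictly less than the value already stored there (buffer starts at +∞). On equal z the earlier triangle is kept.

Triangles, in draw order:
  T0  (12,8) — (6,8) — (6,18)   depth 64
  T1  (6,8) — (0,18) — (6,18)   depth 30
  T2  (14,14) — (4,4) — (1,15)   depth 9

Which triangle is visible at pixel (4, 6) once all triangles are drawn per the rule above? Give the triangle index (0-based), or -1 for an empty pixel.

T0:
  2·area = 60  (B↔C swapped to make it positive)
  edge (12, 8)→(6, 18): d=(-6,10) right/bottom  bias=-1
  edge (6, 18)→(6, 8): d=(0,-10) top-left  bias=+0
  edge (6, 8)→(12, 8): d=(6,0) top-left  bias=+0
    (7,1)@(15, 3): e=[0,90,-30] → .  [on edge]
    (3,4)@(7, 9): e=[44,10,6] → X
    (4,4)@(9, 9): e=[24,30,6] → X
    (5,4)@(11, 9): e=[4,50,6] → X
    (6,4)@(13, 9): e=[-16,70,6] → .
    (3,5)@(7, 11): e=[32,10,18] → X
    (5,5)@(11, 11): e=[-8,50,18] → .
    (3,6)@(7, 13): e=[20,10,30] → X
    (4,6)@(9, 13): e=[0,30,30] → .  [on edge]
    (3,7)@(7, 15): e=[8,10,42] → X
    (4,7)@(9, 15): e=[-12,30,42] → .
    (3,8)@(7, 17): e=[-4,10,54] → .
    (1,11)@(3, 23): e=[0,-30,90] → .  [on edge]
  covered (7 px):
    . . . . . . . .
    . . . . . . . .
    . . . . . . . .
    . . . . . . . .
    . . . X X X . .
    . . . X X . . .
    . . . X . . . .
    . . . X . . . .
    . . . . . . . .
    . . . . . . . .
    . . . . . . . .
    . . . . . . . .
T1:
  2·area = 60  (B↔C swapped to make it positive)
  edge (6, 8)→(6, 18): d=(0,10) right/bottom  bias=-1
  edge (6, 18)→(0, 18): d=(-6,0) right/bottom  bias=-1
  edge (0, 18)→(6, 8): d=(6,-10) top-left  bias=+0
    (4,1)@(9, 3): e=[-30,90,0] → .  [on edge]
    (2,5)@(5, 11): e=[10,42,8] → X
    (3,5)@(7, 11): e=[-10,42,28] → .
    (1,6)@(3, 13): e=[30,30,0] → X  [on edge]
    (3,6)@(7, 13): e=[-10,30,40] → .
    (1,7)@(3, 15): e=[30,18,12] → X
    (3,7)@(7, 15): e=[-10,18,52] → .
    (0,8)@(1, 17): e=[50,6,4] → X
    (3,8)@(7, 17): e=[-10,6,64] → .
    (0,9)@(1, 19): e=[50,-6,16] → .
    (1,9)@(3, 19): e=[30,-6,36] → .
    (2,9)@(5, 19): e=[10,-6,56] → .
  covered (8 px):
    . . . . . . . .
    . . . . . . . .
    . . . . . . . .
    . . . . . . . .
    . . . . . . . .
    . . X . . . . .
    . X X . . . . .
    . X X . . . . .
    X X X . . . . .
    . . . . . . . .
    . . . . . . . .
    . . . . . . . .
T2:
  2·area = 140  (B↔C swapped to make it positive)
  edge (14, 14)→(1, 15): d=(-13,1) right/bottom  bias=-1
  edge (1, 15)→(4, 4): d=(3,-11) top-left  bias=+0
  edge (4, 4)→(14, 14): d=(10,10) right/bottom  bias=-1
    (0,0)@(1, 1): e=[182,-42,0] → .  [on edge]
    (1,1)@(3, 3): e=[154,-14,0] → .  [on edge]
    (2,2)@(5, 5): e=[126,14,0] → .  [on edge]
    (2,3)@(5, 7): e=[100,20,20] → X
    (3,3)@(7, 7): e=[98,42,0] → .  [on edge]
    (1,4)@(3, 9): e=[76,4,60] → X
    (3,4)@(7, 9): e=[72,48,20] → X
    (4,4)@(9, 9): e=[70,70,0] → .  [on edge]
    (1,5)@(3, 11): e=[50,10,80] → X
    (4,5)@(9, 11): e=[44,76,20] → X
    (5,5)@(11, 11): e=[42,98,0] → .  [on edge]
    (1,6)@(3, 13): e=[24,16,100] → X
    (6,6)@(13, 13): e=[14,126,0] → .  [on edge]
    (0,7)@(1, 15): e=[0,0,140] → .  [on edge]
    (7,7)@(15, 15): e=[-14,154,0] → .  [on edge]
  covered (13 px):
    . . . . . . . .
    . . . . . . . .
    . . . . . . . .
    . . X . . . . .
    . X X X . . . .
    . X X X X . . .
    . X X X X X . .
    . . . . . . . .
    . . . . . . . .
    . . . . . . . .
    . . . . . . . .
    . . . . . . . .

Z-buffer (winner per pixel, '.' = empty):
  . . . . . . . .
  . . . . . . . .
  . . . . . . . .
  . . 2 . . . . .
  . 2 2 2 0 0 . .
  . 2 2 2 2 . . .
  . 2 2 2 2 2 . .
  . 1 1 0 . . . .
  1 1 1 . . . . .
  . . . . . . . .
  . . . . . . . .
  . . . . . . . .

Answer: 2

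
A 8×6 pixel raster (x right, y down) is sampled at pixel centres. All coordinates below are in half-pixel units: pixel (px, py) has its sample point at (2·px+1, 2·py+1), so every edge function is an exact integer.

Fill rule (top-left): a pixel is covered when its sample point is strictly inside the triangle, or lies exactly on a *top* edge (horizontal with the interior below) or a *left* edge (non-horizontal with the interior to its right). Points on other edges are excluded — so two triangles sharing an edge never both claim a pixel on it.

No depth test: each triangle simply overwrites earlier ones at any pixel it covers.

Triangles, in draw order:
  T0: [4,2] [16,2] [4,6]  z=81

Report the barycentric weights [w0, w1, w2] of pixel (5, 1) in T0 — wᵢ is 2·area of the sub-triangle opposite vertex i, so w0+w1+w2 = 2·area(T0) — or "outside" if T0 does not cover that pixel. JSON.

T0:
  2·area = 48
  edge (4, 2)→(16, 2): d=(12,0) top-left  bias=+0
  edge (16, 2)→(4, 6): d=(-12,4) right/bottom  bias=-1
  edge (4, 6)→(4, 2): d=(0,-4) top-left  bias=+0
    (2,1)@(5, 3): e=[12,32,4] → #
    (3,1)@(7, 3): e=[12,24,12] → #
    (4,1)@(9, 3): e=[12,16,20] → #
    (5,1)@(11, 3): e=[12,8,28] → #
    (6,1)@(13, 3): e=[12,0,36] → ·  [on edge]
    (2,2)@(5, 5): e=[36,8,4] → #
    (3,2)@(7, 5): e=[36,0,12] → ·  [on edge]
    (4,2)@(9, 5): e=[36,-8,20] → ·
    (5,2)@(11, 5): e=[36,-16,28] → ·
    (0,3)@(1, 7): e=[60,0,-12] → ·  [on edge]
    (2,3)@(5, 7): e=[60,-16,4] → ·
  covered (5 px):
    · · · · · · · ·
    · · # # # # · ·
    · · # · · · · ·
    · · · · · · · ·
    · · · · · · · ·
    · · · · · · · ·

Final: [8,28,12]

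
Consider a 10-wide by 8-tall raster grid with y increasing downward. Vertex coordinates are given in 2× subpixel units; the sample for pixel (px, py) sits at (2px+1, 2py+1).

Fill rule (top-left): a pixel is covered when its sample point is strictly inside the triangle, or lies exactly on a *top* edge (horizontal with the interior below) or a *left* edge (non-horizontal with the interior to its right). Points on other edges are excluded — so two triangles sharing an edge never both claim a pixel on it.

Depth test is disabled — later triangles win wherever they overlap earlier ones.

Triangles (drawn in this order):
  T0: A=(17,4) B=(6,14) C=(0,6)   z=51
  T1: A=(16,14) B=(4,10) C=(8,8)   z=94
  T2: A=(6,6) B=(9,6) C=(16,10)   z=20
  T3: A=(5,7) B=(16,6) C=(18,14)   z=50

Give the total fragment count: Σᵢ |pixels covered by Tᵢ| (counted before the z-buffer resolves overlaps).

T0:
  2·area = 148
  edge (17, 4)→(6, 14): d=(-11,10) right/bottom  bias=-1
  edge (6, 14)→(0, 6): d=(-6,-8) top-left  bias=+0
  edge (0, 6)→(17, 4): d=(17,-2) top-left  bias=+0
    (4,2)@(9, 5): e=[69,78,1] → X
    (5,2)@(11, 5): e=[49,94,5] → X
    (6,2)@(13, 5): e=[29,110,9] → X
    (7,2)@(15, 5): e=[9,126,13] → X
    (8,2)@(17, 5): e=[-11,142,17] → .
    (0,3)@(1, 7): e=[127,2,19] → X
    (1,3)@(3, 7): e=[107,18,23] → X
    (2,3)@(5, 7): e=[87,34,27] → X
    (3,3)@(7, 7): e=[67,50,31] → X
    (7,3)@(15, 7): e=[-13,114,47] → .
    (0,4)@(1, 9): e=[105,-10,53] → .
    (1,4)@(3, 9): e=[85,6,57] → X
  covered (20 px):
    . . . . . . . . . .
    . . . . . . . . . .
    . . . . X X X X . .
    X X X X X X X . . .
    . X X X X X . . . .
    . . X X X . . . . .
    . . . X . . . . . .
    . . . . . . . . . .
T1:
  2·area = 40
  edge (16, 14)→(4, 10): d=(-12,-4) top-left  bias=+0
  edge (4, 10)→(8, 8): d=(4,-2) top-left  bias=+0
  edge (8, 8)→(16, 14): d=(8,6) right/bottom  bias=-1
    (0,4)@(1, 9): e=[0,-10,50] → .  [on edge]
    (3,4)@(7, 9): e=[24,2,14] → X
    (4,4)@(9, 9): e=[32,6,2] → X
    (5,4)@(11, 9): e=[40,10,-10] → .
    (3,5)@(7, 11): e=[0,10,30] → X  [on edge]
    (5,5)@(11, 11): e=[16,18,6] → X
    (6,5)@(13, 11): e=[24,22,-6] → .
    (3,6)@(7, 13): e=[-24,18,46] → .
    (4,6)@(9, 13): e=[-16,22,34] → .
    (5,6)@(11, 13): e=[-8,26,22] → .
    (6,6)@(13, 13): e=[0,30,10] → X  [on edge]
    (7,6)@(15, 13): e=[8,34,-2] → .
    (9,7)@(19, 15): e=[0,50,-10] → .  [on edge]
  covered (6 px):
    . . . . . . . . . .
    . . . . . . . . . .
    . . . . . . . . . .
    . . . . . . . . . .
    . . . X X . . . . .
    . . . X X X . . . .
    . . . . . . X . . .
    . . . . . . . . . .
T2:
  2·area = 12
  edge (6, 6)→(9, 6): d=(3,0) top-left  bias=+0
  edge (9, 6)→(16, 10): d=(7,4) right/bottom  bias=-1
  edge (16, 10)→(6, 6): d=(-10,-4) top-left  bias=+0
    (4,3)@(9, 7): e=[3,7,2] → X
    (5,3)@(11, 7): e=[3,-1,10] → .
    (4,4)@(9, 9): e=[9,21,-18] → .
  covered (1 px):
    . . . . . . . . . .
    . . . . . . . . . .
    . . . . . . . . . .
    . . . . X . . . . .
    . . . . . . . . . .
    . . . . . . . . . .
    . . . . . . . . . .
    . . . . . . . . . .
T3:
  2·area = 90
  edge (5, 7)→(16, 6): d=(11,-1) top-left  bias=+0
  edge (16, 6)→(18, 14): d=(2,8) right/bottom  bias=-1
  edge (18, 14)→(5, 7): d=(-13,-7) top-left  bias=+0
    (2,3)@(5, 7): e=[0,90,0] → X  [on edge]
    (3,3)@(7, 7): e=[2,74,14] → X
    (4,3)@(9, 7): e=[4,58,28] → X
    (5,3)@(11, 7): e=[6,42,42] → X
    (6,3)@(13, 7): e=[8,26,56] → X
    (7,3)@(15, 7): e=[10,10,70] → X
    (8,3)@(17, 7): e=[12,-6,84] → .
    (2,4)@(5, 9): e=[22,94,-26] → .
    (3,4)@(7, 9): e=[24,78,-12] → .
    (4,4)@(9, 9): e=[26,62,2] → X
    (8,4)@(17, 9): e=[34,-2,58] → .
    (4,5)@(9, 11): e=[48,66,-24] → .
  covered (14 px):
    . . . . . . . . . .
    . . . . . . . . . .
    . . . . . . . . . .
    . . X X X X X X . .
    . . . . X X X X . .
    . . . . . . X X X .
    . . . . . . . . X .
    . . . . . . . . . .

Answer: 41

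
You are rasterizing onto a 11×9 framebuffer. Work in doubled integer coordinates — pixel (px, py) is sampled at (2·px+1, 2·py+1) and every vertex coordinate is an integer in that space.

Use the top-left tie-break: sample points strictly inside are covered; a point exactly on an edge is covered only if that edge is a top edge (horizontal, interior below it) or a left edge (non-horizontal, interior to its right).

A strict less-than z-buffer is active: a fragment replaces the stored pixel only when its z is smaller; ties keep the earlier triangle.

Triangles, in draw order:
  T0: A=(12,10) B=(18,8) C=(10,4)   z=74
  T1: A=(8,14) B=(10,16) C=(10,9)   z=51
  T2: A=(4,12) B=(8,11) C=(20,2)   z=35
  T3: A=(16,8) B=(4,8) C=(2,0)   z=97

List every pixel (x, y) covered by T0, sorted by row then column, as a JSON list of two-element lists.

T0:
  2·area = 40  (B↔C swapped to make it positive)
  edge (12, 10)→(10, 4): d=(-2,-6) top-left  bias=+0
  edge (10, 4)→(18, 8): d=(8,4) right/bottom  bias=-1
  edge (18, 8)→(12, 10): d=(-6,2) right/bottom  bias=-1
    (4,0)@(9, 1): e=[0,-20,60] → ·  [on edge]
    (5,2)@(11, 5): e=[4,4,32] → █
    (6,2)@(13, 5): e=[16,-4,28] → ·
    (5,3)@(11, 7): e=[0,20,20] → █  [on edge]
    (6,3)@(13, 7): e=[12,12,16] → █
    (7,3)@(15, 7): e=[24,4,12] → █
    (8,3)@(17, 7): e=[36,-4,8] → ·
    (10,3)@(21, 7): e=[60,-20,0] → ·  [on edge]
    (5,4)@(11, 9): e=[-4,36,8] → ·
    (6,4)@(13, 9): e=[8,28,4] → █
    (7,4)@(15, 9): e=[20,20,0] → ·  [on edge]
    (4,5)@(9, 11): e=[-20,60,0] → ·  [on edge]
    (1,6)@(3, 13): e=[-60,100,0] → ·  [on edge]
    (6,6)@(13, 13): e=[0,60,-20] → ·  [on edge]
  covered (5 px):
    · · · · · · · · · · ·
    · · · · · · · · · · ·
    · · · · · █ · · · · ·
    · · · · · █ █ █ · · ·
    · · · · · · █ · · · ·
    · · · · · · · · · · ·
    · · · · · · · · · · ·
    · · · · · · · · · · ·
    · · · · · · · · · · ·
T1:
  2·area = 14  (B↔C swapped to make it positive)
  edge (8, 14)→(10, 9): d=(2,-5) top-left  bias=+0
  edge (10, 9)→(10, 16): d=(0,7) right/bottom  bias=-1
  edge (10, 16)→(8, 14): d=(-2,-2) top-left  bias=+0
    (0,3)@(1, 7): e=[-49,63,0] → ·  [on edge]
    (1,4)@(3, 9): e=[-35,49,0] → ·  [on edge]
    (2,5)@(5, 11): e=[-21,35,0] → ·  [on edge]
    (3,6)@(7, 13): e=[-7,21,0] → ·  [on edge]
    (4,6)@(9, 13): e=[3,7,4] → █
    (5,6)@(11, 13): e=[13,-7,8] → ·
    (4,7)@(9, 15): e=[7,7,0] → █  [on edge]
    (5,7)@(11, 15): e=[17,-7,4] → ·
    (4,8)@(9, 17): e=[11,7,-4] → ·
    (5,8)@(11, 17): e=[21,-7,0] → ·  [on edge]
  covered (2 px):
    · · · · · · · · · · ·
    · · · · · · · · · · ·
    · · · · · · · · · · ·
    · · · · · · · · · · ·
    · · · · · · · · · · ·
    · · · · · · · · · · ·
    · · · · █ · · · · · ·
    · · · · █ · · · · · ·
    · · · · · · · · · · ·
T2:
  2·area = 24  (B↔C swapped to make it positive)
  edge (4, 12)→(20, 2): d=(16,-10) top-left  bias=+0
  edge (20, 2)→(8, 11): d=(-12,9) right/bottom  bias=-1
  edge (8, 11)→(4, 12): d=(-4,1) right/bottom  bias=-1
    (6,3)@(13, 7): e=[10,3,11] → █
    (7,3)@(15, 7): e=[30,-15,9] → ·
    (4,4)@(9, 9): e=[2,15,7] → █
    (5,4)@(11, 9): e=[22,-3,5] → ·
    (6,4)@(13, 9): e=[42,-21,3] → ·
    (3,5)@(7, 11): e=[14,9,1] → █
    (4,5)@(9, 11): e=[34,-9,-1] → ·
    (3,6)@(7, 13): e=[46,-15,-7] → ·
  covered (3 px):
    · · · · · · · · · · ·
    · · · · · · · · · · ·
    · · · · · · · · · · ·
    · · · · · · █ · · · ·
    · · · · █ · · · · · ·
    · · · █ · · · · · · ·
    · · · · · · · · · · ·
    · · · · · · · · · · ·
    · · · · · · · · · · ·
T3:
  2·area = 96
  edge (16, 8)→(4, 8): d=(-12,0) right/bottom  bias=-1
  edge (4, 8)→(2, 0): d=(-2,-8) top-left  bias=+0
  edge (2, 0)→(16, 8): d=(14,8) right/bottom  bias=-1
    (1,0)@(3, 1): e=[84,6,6] → █
    (2,0)@(5, 1): e=[84,22,-10] → ·
    (1,1)@(3, 3): e=[60,2,34] → █
    (2,1)@(5, 3): e=[60,18,18] → █
    (3,1)@(7, 3): e=[60,34,2] → █
    (4,1)@(9, 3): e=[60,50,-14] → ·
    (1,2)@(3, 5): e=[36,-2,62] → ·
    (2,2)@(5, 5): e=[36,14,46] → █
    (4,2)@(9, 5): e=[36,46,14] → █
    (5,2)@(11, 5): e=[36,62,-2] → ·
    (2,3)@(5, 7): e=[12,10,74] → █
    (5,3)@(11, 7): e=[12,58,26] → █
  covered (12 px):
    · █ · · · · · · · · ·
    · █ █ █ · · · · · · ·
    · · █ █ █ · · · · · ·
    · · █ █ █ █ █ · · · ·
    · · · · · · · · · · ·
    · · · · · · · · · · ·
    · · · · · · · · · · ·
    · · · · · · · · · · ·
    · · · · · · · · · · ·

Final: [[5,2],[5,3],[6,3],[7,3],[6,4]]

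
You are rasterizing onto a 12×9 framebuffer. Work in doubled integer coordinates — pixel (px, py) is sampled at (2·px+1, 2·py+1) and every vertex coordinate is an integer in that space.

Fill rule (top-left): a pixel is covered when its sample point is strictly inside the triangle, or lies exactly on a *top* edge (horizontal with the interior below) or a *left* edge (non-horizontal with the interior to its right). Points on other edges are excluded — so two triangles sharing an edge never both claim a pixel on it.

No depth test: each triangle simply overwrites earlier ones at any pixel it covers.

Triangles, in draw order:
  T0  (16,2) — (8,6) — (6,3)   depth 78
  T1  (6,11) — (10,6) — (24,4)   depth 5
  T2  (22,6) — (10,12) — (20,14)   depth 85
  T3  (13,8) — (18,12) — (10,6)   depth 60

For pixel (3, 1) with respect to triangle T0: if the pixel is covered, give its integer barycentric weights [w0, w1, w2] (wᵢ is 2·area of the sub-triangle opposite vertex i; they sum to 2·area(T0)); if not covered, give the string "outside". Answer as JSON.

T0:
  2·area = 32
  edge (16, 2)→(8, 6): d=(-8,4) right/bottom  bias=-1
  edge (8, 6)→(6, 3): d=(-2,-3) top-left  bias=+0
  edge (6, 3)→(16, 2): d=(10,-1) top-left  bias=+0
    (3,1)@(7, 3): e=[28,3,1] → #
    (4,1)@(9, 3): e=[20,9,3] → #
    (5,1)@(11, 3): e=[12,15,5] → #
    (6,1)@(13, 3): e=[4,21,7] → #
    (7,1)@(15, 3): e=[-4,27,9] → ·
    (3,2)@(7, 5): e=[12,-1,21] → ·
    (4,2)@(9, 5): e=[4,5,23] → #
    (5,2)@(11, 5): e=[-4,11,25] → ·
    (6,2)@(13, 5): e=[-12,17,27] → ·
    (4,3)@(9, 7): e=[-12,1,43] → ·
  covered (5 px):
    · · · · · · · · · · · ·
    · · · # # # # · · · · ·
    · · · · # · · · · · · ·
    · · · · · · · · · · · ·
    · · · · · · · · · · · ·
    · · · · · · · · · · · ·
    · · · · · · · · · · · ·
    · · · · · · · · · · · ·
    · · · · · · · · · · · ·
T1:
  2·area = 62
  edge (6, 11)→(10, 6): d=(4,-5) top-left  bias=+0
  edge (10, 6)→(24, 4): d=(14,-2) top-left  bias=+0
  edge (24, 4)→(6, 11): d=(-18,7) right/bottom  bias=-1
    (8,2)@(17, 5): e=[31,0,31] → #  [on edge]
    (9,2)@(19, 5): e=[41,4,17] → #
    (10,2)@(21, 5): e=[51,8,3] → #
    (11,2)@(23, 5): e=[61,12,-11] → ·
    (1,3)@(3, 7): e=[-31,0,93] → ·  [on edge]
    (5,3)@(11, 7): e=[9,16,37] → #
    (6,3)@(13, 7): e=[19,20,23] → #
    (7,3)@(15, 7): e=[29,24,9] → #
    (8,3)@(17, 7): e=[39,28,-5] → ·
    (9,3)@(19, 7): e=[49,32,-19] → ·
    (10,3)@(21, 7): e=[59,36,-33] → ·
    (4,4)@(9, 9): e=[7,40,15] → #
  covered (8 px):
    · · · · · · · · · · · ·
    · · · · · · · · · · · ·
    · · · · · · · · # # # ·
    · · · · · # # # · · · ·
    · · · · # # · · · · · ·
    · · · · · · · · · · · ·
    · · · · · · · · · · · ·
    · · · · · · · · · · · ·
    · · · · · · · · · · · ·
T2:
  2·area = 84  (B↔C swapped to make it positive)
  edge (22, 6)→(20, 14): d=(-2,8) right/bottom  bias=-1
  edge (20, 14)→(10, 12): d=(-10,-2) top-left  bias=+0
  edge (10, 12)→(22, 6): d=(12,-6) top-left  bias=+0
    (10,3)@(21, 7): e=[6,72,6] → #
    (11,3)@(23, 7): e=[-10,76,18] → ·
    (8,4)@(17, 9): e=[34,44,6] → #
    (9,4)@(19, 9): e=[18,48,18] → #
    (11,4)@(23, 9): e=[-14,56,42] → ·
    (2,5)@(5, 11): e=[126,0,-42] → ·  [on edge]
    (6,5)@(13, 11): e=[62,16,6] → #
    (7,5)@(15, 11): e=[46,20,18] → #
    (10,5)@(21, 11): e=[-2,32,54] → ·
    (6,6)@(13, 13): e=[58,-4,30] → ·
    (7,6)@(15, 13): e=[42,0,42] → #  [on edge]
    (10,6)@(21, 13): e=[-6,12,78] → ·
  covered (11 px):
    · · · · · · · · · · · ·
    · · · · · · · · · · · ·
    · · · · · · · · · · · ·
    · · · · · · · · · · # ·
    · · · · · · · · # # # ·
    · · · · · · # # # # · ·
    · · · · · · · # # # · ·
    · · · · · · · · · · · ·
    · · · · · · · · · · · ·
T3:
  2·area = 2
  edge (13, 8)→(18, 12): d=(5,4) right/bottom  bias=-1
  edge (18, 12)→(10, 6): d=(-8,-6) top-left  bias=+0
  edge (10, 6)→(13, 8): d=(3,2) right/bottom  bias=-1
  covered (0 px):
    · · · · · · · · · · · ·
    · · · · · · · · · · · ·
    · · · · · · · · · · · ·
    · · · · · · · · · · · ·
    · · · · · · · · · · · ·
    · · · · · · · · · · · ·
    · · · · · · · · · · · ·
    · · · · · · · · · · · ·
    · · · · · · · · · · · ·

Result: [3,1,28]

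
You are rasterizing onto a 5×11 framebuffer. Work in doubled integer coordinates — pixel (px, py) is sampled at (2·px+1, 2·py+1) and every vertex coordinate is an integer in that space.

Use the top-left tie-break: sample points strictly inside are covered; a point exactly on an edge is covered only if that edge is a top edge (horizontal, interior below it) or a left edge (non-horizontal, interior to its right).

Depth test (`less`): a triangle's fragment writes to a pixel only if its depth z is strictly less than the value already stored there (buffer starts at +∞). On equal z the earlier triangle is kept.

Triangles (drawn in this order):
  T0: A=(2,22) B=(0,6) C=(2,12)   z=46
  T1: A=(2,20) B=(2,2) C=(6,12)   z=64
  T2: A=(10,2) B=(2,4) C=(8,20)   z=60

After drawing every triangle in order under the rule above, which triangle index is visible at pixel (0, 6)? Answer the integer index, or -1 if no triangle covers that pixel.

T0:
  2·area = 20
  edge (2, 22)→(0, 6): d=(-2,-16) top-left  bias=+0
  edge (0, 6)→(2, 12): d=(2,6) right/bottom  bias=-1
  edge (2, 12)→(2, 22): d=(0,10) right/bottom  bias=-1
    (0,4)@(1, 9): e=[10,0,10] → ·  [on edge]
    (0,5)@(1, 11): e=[6,4,10] → #
    (1,5)@(3, 11): e=[38,-8,-10] → ·
    (0,6)@(1, 13): e=[2,8,10] → #
    (1,6)@(3, 13): e=[34,-4,-10] → ·
    (0,7)@(1, 15): e=[-2,12,10] → ·
    (1,7)@(3, 15): e=[30,0,-10] → ·  [on edge]
    (2,10)@(5, 21): e=[50,0,-30] → ·  [on edge]
  covered (2 px):
    · · · · ·
    · · · · ·
    · · · · ·
    · · · · ·
    · · · · ·
    # · · · ·
    # · · · ·
    · · · · ·
    · · · · ·
    · · · · ·
    · · · · ·
T1:
  2·area = 72
  edge (2, 20)→(2, 2): d=(0,-18) top-left  bias=+0
  edge (2, 2)→(6, 12): d=(4,10) right/bottom  bias=-1
  edge (6, 12)→(2, 20): d=(-4,8) right/bottom  bias=-1
    (1,2)@(3, 5): e=[18,2,52] → #
    (2,2)@(5, 5): e=[54,-18,36] → ·
    (1,3)@(3, 7): e=[18,10,44] → #
    (2,3)@(5, 7): e=[54,-10,28] → ·
    (1,4)@(3, 9): e=[18,18,36] → #
    (2,4)@(5, 9): e=[54,-2,20] → ·
    (1,5)@(3, 11): e=[18,26,28] → #
    (2,5)@(5, 11): e=[54,6,12] → #
    (3,5)@(7, 11): e=[90,-14,-4] → ·
    (1,6)@(3, 13): e=[18,34,20] → #
    (3,6)@(7, 13): e=[90,-6,-12] → ·
    (1,7)@(3, 15): e=[18,42,12] → #
  covered (9 px):
    · · · · ·
    · · · · ·
    · # · · ·
    · # · · ·
    · # · · ·
    · # # · ·
    · # # · ·
    · # · · ·
    · # · · ·
    · · · · ·
    · · · · ·
T2:
  2·area = 140  (B↔C swapped to make it positive)
  edge (10, 2)→(8, 20): d=(-2,18) right/bottom  bias=-1
  edge (8, 20)→(2, 4): d=(-6,-16) top-left  bias=+0
  edge (2, 4)→(10, 2): d=(8,-2) top-left  bias=+0
    (3,1)@(7, 3): e=[52,86,2] → #
    (4,1)@(9, 3): e=[16,118,6] → #
    (1,2)@(3, 5): e=[120,10,10] → #
    (2,2)@(5, 5): e=[84,42,14] → #
    (1,3)@(3, 7): e=[116,-2,26] → ·
    (2,3)@(5, 7): e=[80,30,30] → #
    (2,4)@(5, 9): e=[76,18,46] → #
    (2,5)@(5, 11): e=[72,6,62] → #
    (4,5)@(9, 11): e=[0,70,70] → ·  [on edge]
    (2,6)@(5, 13): e=[68,-6,78] → ·
    (3,6)@(7, 13): e=[32,26,82] → #
    (4,6)@(9, 13): e=[-4,58,86] → ·
  covered (17 px):
    · · · · ·
    · · · # #
    · # # # #
    · · # # #
    · · # # #
    · · # # ·
    · · · # ·
    · · · # ·
    · · · # ·
    · · · · ·
    · · · · ·

Z-buffer (winner per pixel, '.' = empty):
  . . . . .
  . . . 2 2
  . 2 2 2 2
  . 1 2 2 2
  . 1 2 2 2
  0 1 2 2 .
  0 1 1 2 .
  . 1 . 2 .
  . 1 . 2 .
  . . . . .
  . . . . .

Final: 0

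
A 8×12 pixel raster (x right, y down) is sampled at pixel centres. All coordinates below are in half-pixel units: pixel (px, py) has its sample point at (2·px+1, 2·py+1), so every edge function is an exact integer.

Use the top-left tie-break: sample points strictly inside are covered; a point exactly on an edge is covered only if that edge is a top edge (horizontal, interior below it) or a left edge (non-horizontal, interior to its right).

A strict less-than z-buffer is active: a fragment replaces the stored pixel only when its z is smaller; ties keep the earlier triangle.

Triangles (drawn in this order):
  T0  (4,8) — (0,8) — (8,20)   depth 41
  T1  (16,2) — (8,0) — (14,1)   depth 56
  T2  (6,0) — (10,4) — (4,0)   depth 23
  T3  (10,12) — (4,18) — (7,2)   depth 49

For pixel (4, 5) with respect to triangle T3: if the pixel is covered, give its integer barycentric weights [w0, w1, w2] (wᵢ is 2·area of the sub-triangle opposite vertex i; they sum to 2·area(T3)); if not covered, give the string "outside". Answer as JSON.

T0:
  2·area = 48  (B↔C swapped to make it positive)
  edge (4, 8)→(8, 20): d=(4,12) right/bottom  bias=-1
  edge (8, 20)→(0, 8): d=(-8,-12) top-left  bias=+0
  edge (0, 8)→(4, 8): d=(4,0) top-left  bias=+0
    (1,2)@(3, 5): e=[0,60,-12] → ·  [on edge]
    (0,4)@(1, 9): e=[40,4,4] → #
    (1,4)@(3, 9): e=[16,28,4] → #
    (2,4)@(5, 9): e=[-8,52,4] → ·
    (0,5)@(1, 11): e=[48,-12,12] → ·
    (1,5)@(3, 11): e=[24,12,12] → #
    (2,5)@(5, 11): e=[0,36,12] → ·  [on edge]
    (1,6)@(3, 13): e=[32,-4,20] → ·
    (2,6)@(5, 13): e=[8,20,20] → #
    (3,6)@(7, 13): e=[-16,44,20] → ·
    (2,7)@(5, 15): e=[16,4,28] → #
    (3,7)@(7, 15): e=[-8,28,28] → ·
    (3,8)@(7, 17): e=[0,12,36] → ·  [on edge]
    (4,11)@(9, 23): e=[0,-12,60] → ·  [on edge]
  covered (5 px):
    · · · · · · · ·
    · · · · · · · ·
    · · · · · · · ·
    · · · · · · · ·
    # # · · · · · ·
    · # · · · · · ·
    · · # · · · · ·
    · · # · · · · ·
    · · · · · · · ·
    · · · · · · · ·
    · · · · · · · ·
    · · · · · · · ·
T1:
  2·area = 4
  edge (16, 2)→(8, 0): d=(-8,-2) top-left  bias=+0
  edge (8, 0)→(14, 1): d=(6,1) right/bottom  bias=-1
  edge (14, 1)→(16, 2): d=(2,1) right/bottom  bias=-1
    (6,0)@(13, 1): e=[2,1,1] → #
    (7,0)@(15, 1): e=[6,-1,-1] → ·
    (6,1)@(13, 3): e=[-14,13,5] → ·
  covered (1 px):
    · · · · · · # ·
    · · · · · · · ·
    · · · · · · · ·
    · · · · · · · ·
    · · · · · · · ·
    · · · · · · · ·
    · · · · · · · ·
    · · · · · · · ·
    · · · · · · · ·
    · · · · · · · ·
    · · · · · · · ·
    · · · · · · · ·
T2:
  2·area = 8
  edge (6, 0)→(10, 4): d=(4,4) right/bottom  bias=-1
  edge (10, 4)→(4, 0): d=(-6,-4) top-left  bias=+0
  edge (4, 0)→(6, 0): d=(2,0) top-left  bias=+0
    (3,0)@(7, 1): e=[0,6,2] → ·  [on edge]
    (4,1)@(9, 3): e=[0,2,6] → ·  [on edge]
    (5,2)@(11, 5): e=[0,-2,10] → ·  [on edge]
    (6,3)@(13, 7): e=[0,-6,14] → ·  [on edge]
    (7,4)@(15, 9): e=[0,-10,18] → ·  [on edge]
  covered (0 px):
    · · · · · · · ·
    · · · · · · · ·
    · · · · · · · ·
    · · · · · · · ·
    · · · · · · · ·
    · · · · · · · ·
    · · · · · · · ·
    · · · · · · · ·
    · · · · · · · ·
    · · · · · · · ·
    · · · · · · · ·
    · · · · · · · ·
T3:
  2·area = 78
  edge (10, 12)→(4, 18): d=(-6,6) right/bottom  bias=-1
  edge (4, 18)→(7, 2): d=(3,-16) top-left  bias=+0
  edge (7, 2)→(10, 12): d=(3,10) right/bottom  bias=-1
    (3,1)@(7, 3): e=[72,3,3] → #
    (4,1)@(9, 3): e=[60,35,-17] → ·
    (3,2)@(7, 5): e=[60,9,9] → #
    (4,2)@(9, 5): e=[48,41,-11] → ·
    (3,3)@(7, 7): e=[48,15,15] → #
    (4,3)@(9, 7): e=[36,47,-5] → ·
    (7,3)@(15, 7): e=[0,143,-65] → ·  [on edge]
    (3,4)@(7, 9): e=[36,21,21] → #
    (4,4)@(9, 9): e=[24,53,1] → #
    (5,4)@(11, 9): e=[12,85,-19] → ·
    (6,4)@(13, 9): e=[0,117,-39] → ·  [on edge]
    (3,5)@(7, 11): e=[24,27,27] → #
    (5,5)@(11, 11): e=[0,91,-13] → ·  [on edge]
    (4,6)@(9, 13): e=[0,65,13] → ·  [on edge]
    (3,7)@(7, 15): e=[0,39,39] → ·  [on edge]
    (2,8)@(5, 17): e=[0,13,65] → ·  [on edge]
    (1,9)@(3, 19): e=[0,-13,91] → ·  [on edge]
    (0,10)@(1, 21): e=[0,-39,117] → ·  [on edge]
  covered (10 px):
    · · · · · · · ·
    · · · # · · · ·
    · · · # · · · ·
    · · · # · · · ·
    · · · # # · · ·
    · · · # # · · ·
    · · # # · · · ·
    · · # · · · · ·
    · · · · · · · ·
    · · · · · · · ·
    · · · · · · · ·
    · · · · · · · ·

Answer: [59,7,12]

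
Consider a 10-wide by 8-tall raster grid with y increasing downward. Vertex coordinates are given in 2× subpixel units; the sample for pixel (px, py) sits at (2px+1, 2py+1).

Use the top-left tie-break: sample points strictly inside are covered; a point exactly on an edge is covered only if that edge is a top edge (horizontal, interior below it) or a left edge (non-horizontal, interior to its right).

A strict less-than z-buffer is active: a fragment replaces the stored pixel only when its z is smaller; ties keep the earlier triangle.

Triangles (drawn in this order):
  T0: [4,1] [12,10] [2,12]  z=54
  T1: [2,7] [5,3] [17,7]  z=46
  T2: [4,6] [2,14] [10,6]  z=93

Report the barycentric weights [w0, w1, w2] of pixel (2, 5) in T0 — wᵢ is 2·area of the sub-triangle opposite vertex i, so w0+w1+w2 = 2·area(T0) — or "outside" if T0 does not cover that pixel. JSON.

T0:
  2·area = 106
  edge (4, 1)→(12, 10): d=(8,9) right/bottom  bias=-1
  edge (12, 10)→(2, 12): d=(-10,2) right/bottom  bias=-1
  edge (2, 12)→(4, 1): d=(2,-11) top-left  bias=+0
    (2,1)@(5, 3): e=[7,84,15] → #
    (3,1)@(7, 3): e=[-11,80,37] → ·
    (2,2)@(5, 5): e=[23,64,19] → #
    (3,2)@(7, 5): e=[5,60,41] → #
    (4,2)@(9, 5): e=[-13,56,63] → ·
    (1,3)@(3, 7): e=[57,48,1] → #
    (4,3)@(9, 7): e=[3,36,67] → #
    (5,3)@(11, 7): e=[-15,32,89] → ·
    (1,4)@(3, 9): e=[73,28,5] → #
    (5,4)@(11, 9): e=[1,12,93] → #
    (6,4)@(13, 9): e=[-17,8,115] → ·
    (8,4)@(17, 9): e=[-53,0,159] → ·  [on edge]
    (3,5)@(7, 11): e=[53,0,53] → ·  [on edge]
  covered (14 px):
    · · · · · · · · · ·
    · · # · · · · · · ·
    · · # # · · · · · ·
    · # # # # · · · · ·
    · # # # # # · · · ·
    · # # · · · · · · ·
    · · · · · · · · · ·
    · · · · · · · · · ·
T1:
  2·area = 60
  edge (2, 7)→(5, 3): d=(3,-4) top-left  bias=+0
  edge (5, 3)→(17, 7): d=(12,4) right/bottom  bias=-1
  edge (17, 7)→(2, 7): d=(-15,0) right/bottom  bias=-1
    (2,1)@(5, 3): e=[0,0,60] → ·  [on edge]
    (2,2)@(5, 5): e=[6,24,30] → #
    (3,2)@(7, 5): e=[14,16,30] → #
    (4,2)@(9, 5): e=[22,8,30] → #
    (5,2)@(11, 5): e=[30,0,30] → ·  [on edge]
    (0,3)@(1, 7): e=[-4,64,0] → ·  [on edge]
    (1,3)@(3, 7): e=[4,56,0] → ·  [on edge]
    (2,3)@(5, 7): e=[12,48,0] → ·  [on edge]
    (3,3)@(7, 7): e=[20,40,0] → ·  [on edge]
    (4,3)@(9, 7): e=[28,32,0] → ·  [on edge]
    (5,3)@(11, 7): e=[36,24,0] → ·  [on edge]
    (6,3)@(13, 7): e=[44,16,0] → ·  [on edge]
    (7,3)@(15, 7): e=[52,8,0] → ·  [on edge]
    (8,3)@(17, 7): e=[60,0,0] → ·  [on edge]
    (9,3)@(19, 7): e=[68,-8,0] → ·  [on edge]
  covered (3 px):
    · · · · · · · · · ·
    · · · · · · · · · ·
    · · # # # · · · · ·
    · · · · · · · · · ·
    · · · · · · · · · ·
    · · · · · · · · · ·
    · · · · · · · · · ·
    · · · · · · · · · ·
T2:
  2·area = 48  (B↔C swapped to make it positive)
  edge (4, 6)→(10, 6): d=(6,0) top-left  bias=+0
  edge (10, 6)→(2, 14): d=(-8,8) right/bottom  bias=-1
  edge (2, 14)→(4, 6): d=(2,-8) top-left  bias=+0
    (7,0)@(15, 1): e=[-30,0,78] → ·  [on edge]
    (6,1)@(13, 3): e=[-18,0,66] → ·  [on edge]
    (5,2)@(11, 5): e=[-6,0,54] → ·  [on edge]
    (2,3)@(5, 7): e=[6,32,10] → #
    (3,3)@(7, 7): e=[6,16,26] → #
    (4,3)@(9, 7): e=[6,0,42] → ·  [on edge]
    (2,4)@(5, 9): e=[18,16,14] → #
    (3,4)@(7, 9): e=[18,0,30] → ·  [on edge]
    (1,5)@(3, 11): e=[30,16,2] → #
    (2,5)@(5, 11): e=[30,0,18] → ·  [on edge]
    (1,6)@(3, 13): e=[42,0,6] → ·  [on edge]
    (0,7)@(1, 15): e=[54,0,-6] → ·  [on edge]
  covered (4 px):
    · · · · · · · · · ·
    · · · · · · · · · ·
    · · · · · · · · · ·
    · · # # · · · · · ·
    · · # · · · · · · ·
    · # · · · · · · · ·
    · · · · · · · · · ·
    · · · · · · · · · ·

Answer: [4,31,71]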